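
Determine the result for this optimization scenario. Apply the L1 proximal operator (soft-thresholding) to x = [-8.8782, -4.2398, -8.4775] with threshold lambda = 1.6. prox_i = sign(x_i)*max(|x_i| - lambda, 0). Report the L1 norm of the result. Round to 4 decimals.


Soft-thresholding with lambda = 1.6:
prox(-8.8782) = sign(-8.8782)*max(|-8.8782| - 1.6, 0) = -7.2782
prox(-4.2398) = sign(-4.2398)*max(|-4.2398| - 1.6, 0) = -2.6398
prox(-8.4775) = sign(-8.4775)*max(|-8.4775| - 1.6, 0) = -6.8775
prox(x) = [-7.2782, -2.6398, -6.8775]
||prox(x)||_1 = 7.2782 + 2.6398 + 6.8775 = 16.7955


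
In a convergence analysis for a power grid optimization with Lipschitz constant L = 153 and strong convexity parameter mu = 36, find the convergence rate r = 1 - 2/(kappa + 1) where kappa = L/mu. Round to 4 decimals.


Step 1: Compute the condition number.
kappa = L/mu = 153/36 = 4.25
Step 2: Compute the convergence rate.
r = 1 - 2/(kappa + 1) = 1 - 2*mu/(L + mu) = (L - mu)/(L + mu) = 117/189 = 0.619


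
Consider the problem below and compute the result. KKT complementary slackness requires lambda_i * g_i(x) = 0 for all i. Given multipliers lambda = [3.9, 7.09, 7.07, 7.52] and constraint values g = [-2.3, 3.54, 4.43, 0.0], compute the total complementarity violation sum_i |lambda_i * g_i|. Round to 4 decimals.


KKT complementary slackness check:
lambda_1 * g_1 = 3.9 * -2.3 = -8.97
lambda_2 * g_2 = 7.09 * 3.54 = 25.0986
lambda_3 * g_3 = 7.07 * 4.43 = 31.3201
lambda_4 * g_4 = 7.52 * 0.0 = 0.0
Total violation = 8.97 + 25.0986 + 31.3201 + 0.0 = 65.3887


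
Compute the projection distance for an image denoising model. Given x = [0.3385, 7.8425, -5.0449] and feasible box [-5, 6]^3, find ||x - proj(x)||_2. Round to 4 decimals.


Project each component onto [-5, 6].
clip(0.3385) = 0.3385, clip(7.8425) = 6.0, clip(-5.0449) = -5.0
Projection = [0.3385, 6.0, -5.0]
Squared diffs: [0.0, 3.3948, 0.002]
Distance = sqrt(3.3968) = 1.843


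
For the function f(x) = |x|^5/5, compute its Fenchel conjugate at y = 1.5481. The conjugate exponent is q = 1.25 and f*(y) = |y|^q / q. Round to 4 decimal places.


The conjugate exponent q satisfies 1/p + 1/q = 1.
p = 5, so q = 5/(5 - 1) = 1.25
|y|^q = 1.5481^1.25 = 1.7268
f*(1.5481) = 1.7268 / 1.25 = 1.3815


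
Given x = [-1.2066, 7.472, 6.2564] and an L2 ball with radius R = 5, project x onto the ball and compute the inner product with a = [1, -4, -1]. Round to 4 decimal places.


Step 1: Compute ||x|| (intermediates to 6 decimals).
||x|| = sqrt((-1.2066)^2 + 7.472^2 + 6.2564^2) = 9.819837
Step 2: Project.
Since ||x|| > R, scale = R/||x|| = 5/9.819837 = 0.509173, proj(x) = scale * x
proj(x) = [-0.614368, 3.804541, 3.18559]
Step 3: Dot product.
a^T * proj(x) = 1*(-0.614368) - 4*3.804541 - 1*3.18559 = -19.0181


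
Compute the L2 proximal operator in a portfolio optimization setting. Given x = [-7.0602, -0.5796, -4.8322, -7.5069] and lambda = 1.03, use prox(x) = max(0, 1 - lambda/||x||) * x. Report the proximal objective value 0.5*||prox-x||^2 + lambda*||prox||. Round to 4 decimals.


Step 1: Compute ||x||.
||x|| = 11.3968
Step 2: Compute scaling factor.
scale = max(0, 1 - 1.03/11.3968) = 0.9096
Step 3: prox(x) = [-6.4221, -0.5272, -4.3955, -6.8285]
||prox(x)|| = 10.3668
Step 4: Proximal objective.
0.5*||prox-x||^2 = 0.5305
lambda*||prox|| = 10.6778
Total = 11.2082


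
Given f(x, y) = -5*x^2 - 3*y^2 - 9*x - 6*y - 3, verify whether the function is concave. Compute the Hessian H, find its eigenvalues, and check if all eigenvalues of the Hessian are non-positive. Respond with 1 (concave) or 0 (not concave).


The Hessian of f(x,y) = -5*x^2 - 3*y^2 - 9*x - 6*y - 3 is:
H = [[-10, 0], [0, -6]]
Trace = -10 - 6 = -16
Determinant = -10*-6 - (0)^2 = 60
Discriminant = (-16)^2 - 4*60 = 16.0
Eigenvalues: lambda_1 = -10.0, lambda_2 = -6.0
The function is concave.

1


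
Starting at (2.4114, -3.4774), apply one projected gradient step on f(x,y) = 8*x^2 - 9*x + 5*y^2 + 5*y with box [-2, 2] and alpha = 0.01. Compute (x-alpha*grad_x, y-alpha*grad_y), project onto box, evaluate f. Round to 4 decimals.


Step 1: Compute gradient at (2.4114, -3.4774).
grad_x = 2*8*2.4114 - 9 = 29.5824
grad_y = 2*5*-3.4774 + 5 = -29.774
Step 2: Gradient step.
x_raw = 2.4114 - 0.01*29.5824 = 2.1156
y_raw = -3.4774 - 0.01*-29.774 = -3.1797
Step 3: Project onto [-2, 2].
x_proj = clip(2.1156) = 2.0
y_proj = clip(-3.1797) = -2.0
Step 4: Evaluate f.
f(2.0, -2.0) = 24.0


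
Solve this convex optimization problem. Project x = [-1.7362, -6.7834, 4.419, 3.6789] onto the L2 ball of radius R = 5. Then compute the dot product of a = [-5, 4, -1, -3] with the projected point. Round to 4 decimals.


Step 1: Compute ||x|| (intermediates to 6 decimals).
||x|| = sqrt((-1.7362)^2 + (-6.7834)^2 + 4.419^2 + 3.6789^2) = 9.060396
Step 2: Project.
Since ||x|| > R, scale = R/||x|| = 5/9.060396 = 0.551852, proj(x) = scale * x
proj(x) = [-0.958125, -3.743433, 2.438634, 2.030208]
Step 3: Dot product.
a^T * proj(x) = -5*(-0.958125) + 4*(-3.743433) - 1*2.438634 - 3*2.030208 = -18.7124


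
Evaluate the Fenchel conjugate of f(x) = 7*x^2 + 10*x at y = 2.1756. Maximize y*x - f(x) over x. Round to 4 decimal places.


f*(y) = sup_x {y*x - a*x^2 - b*x} = sup_x {(y-b)*x - a*x^2}
FOC: (y - b) - 2a*x = 0 => x* = (y - b)/(2a)
x* = (2.1756 - 10)/(2*7) = -0.5589
f*(2.1756) = (y-b)^2/(4a) = (2.1756 - 10)^2/(4*7)
= 61.2212/28 = 2.1865


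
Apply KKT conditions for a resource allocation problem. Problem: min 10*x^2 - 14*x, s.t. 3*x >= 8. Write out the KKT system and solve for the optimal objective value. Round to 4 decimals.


Step 1: Try lambda = 0 (constraint inactive).
x_unc = 14/(2*10) = 0.7
Check: 3*0.7 = 2.1 < 8 -- violated!
Step 2: Constraint must be active: 3*x = 8
x* = 8/3 = 2.6667 (rounded; the exact value 8/3 is used below)
lambda = (2*10*(8/3) - 14)/3 = 13.1111
Step 3: Compute optimal value.
f(x*) = 10*(8/3)^2 - 14*(8/3) = 33.7778


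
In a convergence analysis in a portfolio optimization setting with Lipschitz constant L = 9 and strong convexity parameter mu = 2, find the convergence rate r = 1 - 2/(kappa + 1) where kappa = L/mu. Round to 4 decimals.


Step 1: Compute the condition number.
kappa = L/mu = 9/2 = 4.5
Step 2: Compute the convergence rate.
r = 1 - 2/(kappa + 1) = 1 - 2*mu/(L + mu) = (L - mu)/(L + mu) = 7/11 = 0.6364


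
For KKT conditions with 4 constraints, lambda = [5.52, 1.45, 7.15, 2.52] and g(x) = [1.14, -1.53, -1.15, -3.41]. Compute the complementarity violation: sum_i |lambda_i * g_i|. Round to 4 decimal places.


KKT complementary slackness check:
lambda_1 * g_1 = 5.52 * 1.14 = 6.2928
lambda_2 * g_2 = 1.45 * -1.53 = -2.2185
lambda_3 * g_3 = 7.15 * -1.15 = -8.2225
lambda_4 * g_4 = 2.52 * -3.41 = -8.5932
Total violation = 6.2928 + 2.2185 + 8.2225 + 8.5932 = 25.327


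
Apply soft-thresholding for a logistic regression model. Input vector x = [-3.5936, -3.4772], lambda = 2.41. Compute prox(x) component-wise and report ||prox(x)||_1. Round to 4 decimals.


Soft-thresholding with lambda = 2.41:
prox(-3.5936) = sign(-3.5936)*max(|-3.5936| - 2.41, 0) = -1.1836
prox(-3.4772) = sign(-3.4772)*max(|-3.4772| - 2.41, 0) = -1.0672
prox(x) = [-1.1836, -1.0672]
||prox(x)||_1 = 1.1836 + 1.0672 = 2.2508


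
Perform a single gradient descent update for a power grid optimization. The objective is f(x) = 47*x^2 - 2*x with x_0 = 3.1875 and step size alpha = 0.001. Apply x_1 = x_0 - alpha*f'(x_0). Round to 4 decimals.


We compute the gradient at x_0 and apply the update.
f'(x) = 94*x - 2
f'(3.1875) = 94*3.1875 - 2 = 297.625
x_1 = 3.1875 - 0.001*297.625 = 2.8899


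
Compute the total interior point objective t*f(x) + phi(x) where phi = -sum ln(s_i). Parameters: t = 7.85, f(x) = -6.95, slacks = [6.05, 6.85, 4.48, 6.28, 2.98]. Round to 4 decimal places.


Step 1: Compute log-barrier.
ln values: [1.8001, 1.9242, 1.4996, 1.8374, 1.0919]
phi = -(1.8001 + 1.9242 + 1.4996 + 1.8374 + 1.0919) = -8.1532
Step 2: Compute augmented objective.
t*f(x) = 7.85*-6.95 = -54.5575
Total = -54.5575 - 8.1532 = -62.7107


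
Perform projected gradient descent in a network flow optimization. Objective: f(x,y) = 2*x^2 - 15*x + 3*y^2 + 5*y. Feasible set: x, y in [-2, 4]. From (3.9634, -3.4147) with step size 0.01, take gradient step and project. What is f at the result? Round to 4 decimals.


Step 1: Compute gradient at (3.9634, -3.4147).
grad_x = 2*2*3.9634 - 15 = 0.8536
grad_y = 2*3*-3.4147 + 5 = -15.4882
Step 2: Gradient step.
x_raw = 3.9634 - 0.01*0.8536 = 3.9549
y_raw = -3.4147 - 0.01*-15.4882 = -3.2598
Step 3: Project onto [-2, 4].
x_proj = clip(3.9549) = 3.9549
y_proj = clip(-3.2598) = -2.0
Step 4: Evaluate f.
f(3.9549, -2.0) = -26.0411


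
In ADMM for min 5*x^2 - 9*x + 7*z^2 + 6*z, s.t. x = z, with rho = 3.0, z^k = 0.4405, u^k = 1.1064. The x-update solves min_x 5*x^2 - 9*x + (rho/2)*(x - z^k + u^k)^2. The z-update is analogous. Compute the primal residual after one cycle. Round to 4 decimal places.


ADMM iteration with rho = 3.0, z^k = 0.4405, u^k = 1.1064
Step 1: x-update.
Minimize 5*x^2 - 9*x + (3.0/2)*(x - 0.4405 + 1.1064)^2
FOC: (2*5 + 3.0)*x = 9 + 3.0*(0.4405 - 1.1064)
x^{k+1} = 0.5386
Step 2: z-update.
Minimize 7*z^2 + 6*z + (3.0/2)*(0.5386 - z + 1.1064)^2
FOC: (2*7 + 3.0)*z = -6 + 3.0*(0.5386 + 1.1064)
z^{k+1} = -0.0626
Step 3: u-update.
u^{k+1} = 1.1064 + 0.5386 + 0.0626 = 1.7077
Step 4: Primal residual = |0.5386 + 0.0626| = 0.6013


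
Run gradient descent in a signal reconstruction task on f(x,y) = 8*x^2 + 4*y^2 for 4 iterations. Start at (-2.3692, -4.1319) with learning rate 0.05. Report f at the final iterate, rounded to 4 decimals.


Gradient descent on f(x,y) = 8*x^2 + 4*y^2.
Starting point: (-2.3692, -4.1319), alpha = 0.05
Step 1: grad_x = 2*8*-2.3692 = -37.9072, grad_y = 2*4*-4.1319 = -33.0552
  x_1 = -2.3692 - 0.05*-37.9072 = -0.4738
  y_1 = -4.1319 - 0.05*-33.0552 = -2.4791
Step 2: grad_x = 2*8*-0.4738 = -7.5814, grad_y = 2*4*-2.4791 = -19.8331
  x_2 = -0.4738 - 0.05*-7.5814 = -0.0948
  y_2 = -2.4791 - 0.05*-19.8331 = -1.4875
Step 3: grad_x = 2*8*-0.0948 = -1.5163, grad_y = 2*4*-1.4875 = -11.8999
  x_3 = -0.0948 - 0.05*-1.5163 = -0.019
  y_3 = -1.4875 - 0.05*-11.8999 = -0.8925
Step 4: grad_x = 2*8*-0.019 = -0.3033, grad_y = 2*4*-0.8925 = -7.1399
  x_4 = -0.019 - 0.05*-0.3033 = -0.0038
  y_4 = -0.8925 - 0.05*-7.1399 = -0.5355
f(-0.0038, -0.5355) = 8*(-0.0038)^2 + 4*(-0.5355)^2 = 1.1471


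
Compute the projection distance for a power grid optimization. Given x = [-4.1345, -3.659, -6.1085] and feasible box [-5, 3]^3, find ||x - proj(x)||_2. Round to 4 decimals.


Project each component onto [-5, 3].
clip(-4.1345) = -4.1345, clip(-3.659) = -3.659, clip(-6.1085) = -5.0
Projection = [-4.1345, -3.659, -5.0]
Squared diffs: [0.0, 0.0, 1.2288]
Distance = sqrt(1.2288) = 1.1085


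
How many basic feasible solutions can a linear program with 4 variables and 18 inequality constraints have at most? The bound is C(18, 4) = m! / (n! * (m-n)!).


Each vertex corresponds to some choice of n active constraints out of m, so the number of vertices is at most C(m, n) = m! / (n!(m-n)!).
m = 18, n = 4
Numerator: 18 * 17 * 16 * 15
Denominator: 4! = 24
C(18, 4) = 3060


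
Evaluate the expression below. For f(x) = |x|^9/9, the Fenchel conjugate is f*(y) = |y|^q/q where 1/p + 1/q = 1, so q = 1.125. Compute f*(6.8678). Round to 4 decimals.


The conjugate exponent q satisfies 1/p + 1/q = 1.
p = 9, so q = 9/(9 - 1) = 1.125
|y|^q = 6.8678^1.125 = 8.7382
f*(6.8678) = 8.7382 / 1.125 = 7.7673


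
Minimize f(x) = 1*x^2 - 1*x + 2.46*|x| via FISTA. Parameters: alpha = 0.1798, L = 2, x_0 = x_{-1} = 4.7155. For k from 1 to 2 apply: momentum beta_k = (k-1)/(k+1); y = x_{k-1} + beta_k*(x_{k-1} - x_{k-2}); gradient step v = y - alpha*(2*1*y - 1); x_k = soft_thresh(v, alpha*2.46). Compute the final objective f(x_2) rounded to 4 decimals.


FISTA on f(x) = 1*x^2 - 1*x + 2.46*|x|
L = 2, alpha = 0.1798
Iteration 1: beta = 0.0, y = 4.7155 + 0.0*(4.7155 - 4.7155) = 4.7155
  grad(y) = 8.431, v = y - alpha*grad = 3.1996
  prox(v) = soft_thresh(3.1996, 0.4423) = 2.7573
Iteration 2: beta = 0.3333, y = 2.7573 + 0.3333*(2.7573 - 4.7155) = 2.1046
  grad(y) = 3.2091, v = y - alpha*grad = 1.5276
  prox(v) = soft_thresh(1.5276, 0.4423) = 1.0853
f(x_2) = 1*1.0853^2 - 1*1.0853 + 2.46*|1.0853| = 2.7623


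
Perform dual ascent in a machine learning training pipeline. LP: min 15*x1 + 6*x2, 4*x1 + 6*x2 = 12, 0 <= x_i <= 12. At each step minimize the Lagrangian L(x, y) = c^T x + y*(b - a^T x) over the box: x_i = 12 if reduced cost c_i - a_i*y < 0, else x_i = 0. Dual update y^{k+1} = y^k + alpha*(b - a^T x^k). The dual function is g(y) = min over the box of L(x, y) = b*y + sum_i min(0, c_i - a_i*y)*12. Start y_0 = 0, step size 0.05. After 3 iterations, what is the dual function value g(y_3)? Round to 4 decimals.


Dual ascent for LP: min 15*x1 + 6*x2, 4*x1 + 6*x2 = 12, 0 <= x_i <= 12
Step 1: y^k = 0.0, reduced costs: (15.0, 6.0)
  x^k = (0.0, 0.0), subgradient = b - a^T x = 12.0
  y^{k+1} = 0.0 + 0.05*12.0 = 0.6
Step 2: y^k = 0.6, reduced costs: (12.6, 2.4)
  x^k = (0.0, 0.0), subgradient = b - a^T x = 12.0
  y^{k+1} = 0.6 + 0.05*12.0 = 1.2
Step 3: y^k = 1.2, reduced costs: (10.2, -1.2)
  x^k = (0.0, 12.0), subgradient = b - a^T x = -60.0
  y^{k+1} = 1.2 + 0.05*-60.0 = -1.8
Dual objective at y_3 = -1.8: reduced costs (22.2, 16.8), box minimizer x = (0.0, 0.0)
g(y_3) = b*y + (c1 - a1*y)*x1 + (c2 - a2*y)*x2 = 12*(-1.8) + 22.2*0.0 + 16.8*0.0 = -21.6 + 0.0 + 0.0 = -21.6


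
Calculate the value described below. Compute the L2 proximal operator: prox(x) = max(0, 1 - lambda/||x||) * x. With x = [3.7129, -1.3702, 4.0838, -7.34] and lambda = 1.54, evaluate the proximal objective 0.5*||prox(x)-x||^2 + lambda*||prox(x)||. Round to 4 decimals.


Step 1: Compute ||x||.
||x|| = 9.2853
Step 2: Compute scaling factor.
scale = max(0, 1 - 1.54/9.2853) = 0.8341
Step 3: prox(x) = [3.0971, -1.1429, 3.4065, -6.1226]
||prox(x)|| = 7.7453
Step 4: Proximal objective.
0.5*||prox-x||^2 = 1.1858
lambda*||prox|| = 11.9278
Total = 13.1135


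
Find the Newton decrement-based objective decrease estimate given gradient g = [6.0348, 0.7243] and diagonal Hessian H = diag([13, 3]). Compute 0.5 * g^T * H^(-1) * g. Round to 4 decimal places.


Step 1: H is diagonal, so H^(-1) * g = [0.4642, 0.2414].
Step 2: g^T H^(-1) g = sum_i g_i^2 / H_ii
  = (6.0348)^2/13 + (0.7243)^2/3
  = 2.8014 + 0.1749 = 2.9763
Step 3: Objective decrease = 0.5 * g^T H^(-1) g = 1.4882


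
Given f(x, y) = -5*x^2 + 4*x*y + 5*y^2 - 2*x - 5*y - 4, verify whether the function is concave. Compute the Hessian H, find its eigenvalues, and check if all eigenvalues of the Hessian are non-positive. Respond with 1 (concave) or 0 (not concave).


The Hessian of f(x,y) = -5*x^2 + 4*x*y + 5*y^2 - 2*x - 5*y - 4 is:
H = [[-10, 4], [4, 10]]
Trace = -10 + 10 = 0
Determinant = -10*10 - (4)^2 = -116
Discriminant = (0)^2 - 4*-116 = 464.0
Eigenvalues: lambda_1 = -10.7703, lambda_2 = 10.7703
The function is not concave.

0


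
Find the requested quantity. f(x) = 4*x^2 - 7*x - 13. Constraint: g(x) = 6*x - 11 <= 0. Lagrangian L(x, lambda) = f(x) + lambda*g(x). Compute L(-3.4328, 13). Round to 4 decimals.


Step 1: Evaluate f(x).
f(-3.4328) = 4*(-3.4328)^2 - 7*(-3.4328) - 13 = 58.1661
Step 2: Evaluate g(x).
g(-3.4328) = 6*-3.4328 - 11 = -31.5968
Step 3: Compute Lagrangian.
L = 58.1661 + 13*-31.5968 = -352.5923


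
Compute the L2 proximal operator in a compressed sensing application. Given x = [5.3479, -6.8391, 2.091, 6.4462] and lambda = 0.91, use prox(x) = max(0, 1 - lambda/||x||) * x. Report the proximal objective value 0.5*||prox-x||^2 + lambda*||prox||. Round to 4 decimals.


Step 1: Compute ||x||.
||x|| = 11.0136
Step 2: Compute scaling factor.
scale = max(0, 1 - 0.91/11.0136) = 0.9174
Step 3: prox(x) = [4.906, -6.274, 1.9182, 5.9136]
||prox(x)|| = 10.1036
Step 4: Proximal objective.
0.5*||prox-x||^2 = 0.4141
lambda*||prox|| = 9.1943
Total = 9.6083


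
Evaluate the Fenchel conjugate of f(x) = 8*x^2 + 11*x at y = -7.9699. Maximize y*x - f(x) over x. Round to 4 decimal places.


f*(y) = sup_x {y*x - a*x^2 - b*x} = sup_x {(y-b)*x - a*x^2}
FOC: (y - b) - 2a*x = 0 => x* = (y - b)/(2a)
x* = (-7.9699 - 11)/(2*8) = -1.1856
f*(-7.9699) = (y-b)^2/(4a) = (-7.9699 - 11)^2/(4*8)
= 359.8571/32 = 11.2455


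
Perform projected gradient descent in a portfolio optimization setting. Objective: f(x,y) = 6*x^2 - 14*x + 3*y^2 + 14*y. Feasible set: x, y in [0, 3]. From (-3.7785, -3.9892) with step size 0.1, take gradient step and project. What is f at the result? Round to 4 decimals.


Step 1: Compute gradient at (-3.7785, -3.9892).
grad_x = 2*6*-3.7785 - 14 = -59.342
grad_y = 2*3*-3.9892 + 14 = -9.9352
Step 2: Gradient step.
x_raw = -3.7785 - 0.1*-59.342 = 2.1557
y_raw = -3.9892 - 0.1*-9.9352 = -2.9957
Step 3: Project onto [0, 3].
x_proj = clip(2.1557) = 2.1557
y_proj = clip(-2.9957) = 0.0
Step 4: Evaluate f.
f(2.1557, 0.0) = -2.2975


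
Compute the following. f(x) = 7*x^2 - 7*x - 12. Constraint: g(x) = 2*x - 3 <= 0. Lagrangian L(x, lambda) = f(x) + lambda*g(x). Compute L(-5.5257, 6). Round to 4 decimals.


Step 1: Evaluate f(x).
f(-5.5257) = 7*(-5.5257)^2 - 7*(-5.5257) - 12 = 240.4134
Step 2: Evaluate g(x).
g(-5.5257) = 2*-5.5257 - 3 = -14.0514
Step 3: Compute Lagrangian.
L = 240.4134 + 6*-14.0514 = 156.105


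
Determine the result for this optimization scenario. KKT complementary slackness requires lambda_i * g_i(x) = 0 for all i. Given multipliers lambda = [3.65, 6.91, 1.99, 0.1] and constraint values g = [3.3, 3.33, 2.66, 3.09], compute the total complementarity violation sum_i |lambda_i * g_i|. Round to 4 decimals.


KKT complementary slackness check:
lambda_1 * g_1 = 3.65 * 3.3 = 12.045
lambda_2 * g_2 = 6.91 * 3.33 = 23.0103
lambda_3 * g_3 = 1.99 * 2.66 = 5.2934
lambda_4 * g_4 = 0.1 * 3.09 = 0.309
Total violation = 12.045 + 23.0103 + 5.2934 + 0.309 = 40.6577


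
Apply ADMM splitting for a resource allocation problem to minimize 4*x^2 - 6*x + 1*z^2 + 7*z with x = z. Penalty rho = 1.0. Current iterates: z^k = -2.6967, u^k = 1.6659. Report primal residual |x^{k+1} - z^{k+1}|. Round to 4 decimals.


ADMM iteration with rho = 1.0, z^k = -2.6967, u^k = 1.6659
Step 1: x-update.
Minimize 4*x^2 - 6*x + (1.0/2)*(x + 2.6967 + 1.6659)^2
FOC: (2*4 + 1.0)*x = 6 + 1.0*(-2.6967 - 1.6659)
x^{k+1} = 0.1819
Step 2: z-update.
Minimize 1*z^2 + 7*z + (1.0/2)*(0.1819 - z + 1.6659)^2
FOC: (2*1 + 1.0)*z = -7 + 1.0*(0.1819 + 1.6659)
z^{k+1} = -1.7174
Step 3: u-update.
u^{k+1} = 1.6659 + 0.1819 + 1.7174 = 3.5652
Step 4: Primal residual = |0.1819 + 1.7174| = 1.8993


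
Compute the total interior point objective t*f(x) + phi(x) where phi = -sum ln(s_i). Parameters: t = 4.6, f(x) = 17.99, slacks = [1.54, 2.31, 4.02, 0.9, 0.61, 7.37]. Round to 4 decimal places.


Step 1: Compute log-barrier.
ln values: [0.4318, 0.8372, 1.3913, -0.1054, -0.4943, 1.9974]
phi = -(0.4318 + 0.8372 + 1.3913 - 0.1054 - 0.4943 + 1.9974) = -4.0581
Step 2: Compute augmented objective.
t*f(x) = 4.6*17.99 = 82.754
Total = 82.754 - 4.0581 = 78.6959


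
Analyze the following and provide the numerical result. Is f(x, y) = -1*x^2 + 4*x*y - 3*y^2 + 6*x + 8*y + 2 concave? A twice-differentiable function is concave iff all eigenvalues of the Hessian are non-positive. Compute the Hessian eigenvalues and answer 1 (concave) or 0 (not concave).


The Hessian of f(x,y) = -1*x^2 + 4*x*y - 3*y^2 + 6*x + 8*y + 2 is:
H = [[-2, 4], [4, -6]]
Trace = -2 - 6 = -8
Determinant = -2*-6 - (4)^2 = -4
Discriminant = (-8)^2 - 4*-4 = 80.0
Eigenvalues: lambda_1 = -8.4721, lambda_2 = 0.4721
The function is not concave.

0


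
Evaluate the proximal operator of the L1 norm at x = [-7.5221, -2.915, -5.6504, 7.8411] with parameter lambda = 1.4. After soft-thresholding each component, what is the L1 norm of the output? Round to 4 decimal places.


Soft-thresholding with lambda = 1.4:
prox(-7.5221) = sign(-7.5221)*max(|-7.5221| - 1.4, 0) = -6.1221
prox(-2.915) = sign(-2.915)*max(|-2.915| - 1.4, 0) = -1.515
prox(-5.6504) = sign(-5.6504)*max(|-5.6504| - 1.4, 0) = -4.2504
prox(7.8411) = sign(7.8411)*max(|7.8411| - 1.4, 0) = 6.4411
prox(x) = [-6.1221, -1.515, -4.2504, 6.4411]
||prox(x)||_1 = 6.1221 + 1.515 + 4.2504 + 6.4411 = 18.3286


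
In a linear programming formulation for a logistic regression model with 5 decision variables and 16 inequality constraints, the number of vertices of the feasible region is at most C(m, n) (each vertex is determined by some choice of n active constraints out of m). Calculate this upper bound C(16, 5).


Each vertex corresponds to some choice of n active constraints out of m, so the number of vertices is at most C(m, n) = m! / (n!(m-n)!).
m = 16, n = 5
Numerator: 16 * 15 * 14 * 13 * 12
Denominator: 5! = 120
C(16, 5) = 4368


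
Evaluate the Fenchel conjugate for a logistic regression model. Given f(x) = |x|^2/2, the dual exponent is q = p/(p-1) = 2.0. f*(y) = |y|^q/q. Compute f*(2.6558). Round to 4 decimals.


The conjugate exponent q satisfies 1/p + 1/q = 1.
p = 2, so q = 2/(2 - 1) = 2.0
|y|^q = 2.6558^2.0 = 7.0533
f*(2.6558) = 7.0533 / 2.0 = 3.5266


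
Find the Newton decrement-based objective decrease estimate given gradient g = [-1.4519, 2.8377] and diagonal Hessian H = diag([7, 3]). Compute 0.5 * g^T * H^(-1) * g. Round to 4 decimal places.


Step 1: H is diagonal, so H^(-1) * g = [-0.2074, 0.9459].
Step 2: g^T H^(-1) g = sum_i g_i^2 / H_ii
  = (-1.4519)^2/7 + (2.8377)^2/3
  = 0.3011 + 2.6842 = 2.9853
Step 3: Objective decrease = 0.5 * g^T H^(-1) g = 1.4927


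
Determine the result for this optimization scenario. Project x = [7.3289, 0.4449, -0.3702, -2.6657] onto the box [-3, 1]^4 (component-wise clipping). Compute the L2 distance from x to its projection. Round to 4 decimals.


Project each component onto [-3, 1].
clip(7.3289) = 1.0, clip(0.4449) = 0.4449, clip(-0.3702) = -0.3702, clip(-2.6657) = -2.6657
Projection = [1.0, 0.4449, -0.3702, -2.6657]
Squared diffs: [40.055, 0.0, 0.0, 0.0]
Distance = sqrt(40.055) = 6.3289


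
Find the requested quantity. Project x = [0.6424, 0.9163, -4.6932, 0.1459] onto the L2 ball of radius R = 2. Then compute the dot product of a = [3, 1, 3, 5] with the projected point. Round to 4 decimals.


Step 1: Compute ||x|| (intermediates to 6 decimals).
||x|| = sqrt(0.6424^2 + 0.9163^2 + (-4.6932)^2 + 0.1459^2) = 4.826976
Step 2: Project.
Since ||x|| > R, scale = R/||x|| = 2/4.826976 = 0.414338, proj(x) = scale * x
proj(x) = [0.266171, 0.379658, -1.944571, 0.060452]
Step 3: Dot product.
a^T * proj(x) = 3*0.266171 + 1*0.379658 + 3*(-1.944571) + 5*0.060452 = -4.3533


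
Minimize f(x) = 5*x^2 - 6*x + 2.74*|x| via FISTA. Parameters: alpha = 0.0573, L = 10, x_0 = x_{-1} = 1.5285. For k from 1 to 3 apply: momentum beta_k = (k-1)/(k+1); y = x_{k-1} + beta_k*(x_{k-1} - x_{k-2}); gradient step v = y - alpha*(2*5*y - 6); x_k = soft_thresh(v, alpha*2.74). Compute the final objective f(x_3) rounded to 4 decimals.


FISTA on f(x) = 5*x^2 - 6*x + 2.74*|x|
L = 10, alpha = 0.0573
Iteration 1: beta = 0.0, y = 1.5285 + 0.0*(1.5285 - 1.5285) = 1.5285
  grad(y) = 9.285, v = y - alpha*grad = 0.9965
  prox(v) = soft_thresh(0.9965, 0.157) = 0.8395
Iteration 2: beta = 0.3333, y = 0.8395 + 0.3333*(0.8395 - 1.5285) = 0.6098
  grad(y) = 0.0979, v = y - alpha*grad = 0.6042
  prox(v) = soft_thresh(0.6042, 0.157) = 0.4472
Iteration 3: beta = 0.5, y = 0.4472 + 0.5*(0.4472 - 0.8395) = 0.251
  grad(y) = -3.4897, v = y - alpha*grad = 0.451
  prox(v) = soft_thresh(0.451, 0.157) = 0.294
f(x_3) = 5*0.294^2 - 6*0.294 + 2.74*|0.294| = -0.5263


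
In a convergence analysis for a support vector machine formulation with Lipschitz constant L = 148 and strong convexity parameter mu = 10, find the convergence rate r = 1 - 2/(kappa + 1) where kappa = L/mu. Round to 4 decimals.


Step 1: Compute the condition number.
kappa = L/mu = 148/10 = 14.8
Step 2: Compute the convergence rate.
r = 1 - 2/(kappa + 1) = 1 - 2*mu/(L + mu) = (L - mu)/(L + mu) = 138/158 = 0.8734


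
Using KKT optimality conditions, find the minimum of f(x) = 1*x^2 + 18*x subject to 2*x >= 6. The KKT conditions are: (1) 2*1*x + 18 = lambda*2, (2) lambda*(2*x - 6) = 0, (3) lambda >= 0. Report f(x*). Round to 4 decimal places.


Step 1: Try lambda = 0 (constraint inactive).
x_unc = -18/(2*1) = -9.0
Check: 2*-9.0 = -18.0 < 6 -- violated!
Step 2: Constraint must be active: 2*x = 6
x* = 6/2 = 3.0
lambda = (2*1*3.0 + 18)/2 = 12.0
Step 3: Compute optimal value.
f(x*) = 1*3.0^2 + 18*3.0 = 63.0


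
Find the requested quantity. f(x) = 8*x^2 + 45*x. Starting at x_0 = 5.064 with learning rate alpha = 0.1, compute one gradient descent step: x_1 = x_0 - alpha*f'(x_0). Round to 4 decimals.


We compute the gradient at x_0 and apply the update.
f'(x) = 16*x + 45
f'(5.064) = 16*5.064 + 45 = 126.024
x_1 = 5.064 - 0.1*126.024 = -7.5384


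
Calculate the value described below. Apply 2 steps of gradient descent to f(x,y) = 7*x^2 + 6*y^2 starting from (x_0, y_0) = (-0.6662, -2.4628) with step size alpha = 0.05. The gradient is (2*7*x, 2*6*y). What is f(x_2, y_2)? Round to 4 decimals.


Gradient descent on f(x,y) = 7*x^2 + 6*y^2.
Starting point: (-0.6662, -2.4628), alpha = 0.05
Step 1: grad_x = 2*7*-0.6662 = -9.3268, grad_y = 2*6*-2.4628 = -29.5536
  x_1 = -0.6662 - 0.05*-9.3268 = -0.1999
  y_1 = -2.4628 - 0.05*-29.5536 = -0.9851
Step 2: grad_x = 2*7*-0.1999 = -2.798, grad_y = 2*6*-0.9851 = -11.8214
  x_2 = -0.1999 - 0.05*-2.798 = -0.06
  y_2 = -0.9851 - 0.05*-11.8214 = -0.394
f(-0.06, -0.394) = 7*(-0.06)^2 + 6*(-0.394)^2 = 0.9568


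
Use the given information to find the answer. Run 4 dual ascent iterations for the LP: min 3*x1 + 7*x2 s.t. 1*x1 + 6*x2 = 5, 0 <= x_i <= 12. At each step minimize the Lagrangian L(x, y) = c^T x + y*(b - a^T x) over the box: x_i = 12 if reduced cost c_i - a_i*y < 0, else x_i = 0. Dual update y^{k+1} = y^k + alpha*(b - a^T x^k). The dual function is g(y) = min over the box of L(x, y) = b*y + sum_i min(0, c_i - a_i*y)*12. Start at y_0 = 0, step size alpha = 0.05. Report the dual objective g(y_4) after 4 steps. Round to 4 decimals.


Dual ascent for LP: min 3*x1 + 7*x2, 1*x1 + 6*x2 = 5, 0 <= x_i <= 12
Step 1: y^k = 0.0, reduced costs: (3.0, 7.0)
  x^k = (0.0, 0.0), subgradient = b - a^T x = 5.0
  y^{k+1} = 0.0 + 0.05*5.0 = 0.25
Step 2: y^k = 0.25, reduced costs: (2.75, 5.5)
  x^k = (0.0, 0.0), subgradient = b - a^T x = 5.0
  y^{k+1} = 0.25 + 0.05*5.0 = 0.5
Step 3: y^k = 0.5, reduced costs: (2.5, 4.0)
  x^k = (0.0, 0.0), subgradient = b - a^T x = 5.0
  y^{k+1} = 0.5 + 0.05*5.0 = 0.75
Step 4: y^k = 0.75, reduced costs: (2.25, 2.5)
  x^k = (0.0, 0.0), subgradient = b - a^T x = 5.0
  y^{k+1} = 0.75 + 0.05*5.0 = 1.0
Dual objective at y_4 = 1.0: reduced costs (2.0, 1.0), box minimizer x = (0.0, 0.0)
g(y_4) = b*y + (c1 - a1*y)*x1 + (c2 - a2*y)*x2 = 5*1.0 + 2.0*0.0 + 1.0*0.0 = 5.0 + 0.0 + 0.0 = 5.0


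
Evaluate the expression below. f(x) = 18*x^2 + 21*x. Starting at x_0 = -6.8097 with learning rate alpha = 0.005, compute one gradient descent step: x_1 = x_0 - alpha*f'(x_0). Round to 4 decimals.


We compute the gradient at x_0 and apply the update.
f'(x) = 36*x + 21
f'(-6.8097) = 36*-6.8097 + 21 = -224.1492
x_1 = -6.8097 - 0.005*-224.1492 = -5.689


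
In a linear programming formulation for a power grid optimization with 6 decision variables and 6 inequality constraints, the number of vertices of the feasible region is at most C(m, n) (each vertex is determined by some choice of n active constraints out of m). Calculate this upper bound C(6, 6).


Each vertex corresponds to some choice of n active constraints out of m, so the number of vertices is at most C(m, n) = m! / (n!(m-n)!).
m = 6, n = 6
Numerator: 6 * 5 * 4 * 3 * 2 * 1
Denominator: 6! = 720
C(6, 6) = 1


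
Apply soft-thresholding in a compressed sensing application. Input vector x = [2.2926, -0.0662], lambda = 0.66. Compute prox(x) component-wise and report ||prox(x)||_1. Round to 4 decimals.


Soft-thresholding with lambda = 0.66:
prox(2.2926) = sign(2.2926)*max(|2.2926| - 0.66, 0) = 1.6326
prox(-0.0662) = sign(-0.0662)*max(|-0.0662| - 0.66, 0) = 0.0
prox(x) = [1.6326, 0.0]
||prox(x)||_1 = 1.6326 + 0.0 = 1.6326


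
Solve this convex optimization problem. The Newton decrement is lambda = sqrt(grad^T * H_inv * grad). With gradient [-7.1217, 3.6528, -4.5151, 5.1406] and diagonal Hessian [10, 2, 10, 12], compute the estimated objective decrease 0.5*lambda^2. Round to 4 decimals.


Step 1: H is diagonal, so H^(-1) * g = [-0.7122, 1.8264, -0.4515, 0.4284].
Step 2: g^T H^(-1) g = sum_i g_i^2 / H_ii
  = (-7.1217)^2/10 + (3.6528)^2/2 + (-4.5151)^2/10 + (5.1406)^2/12
  = 5.0719 + 6.6715 + 2.0386 + 2.2021 = 15.9841
Step 3: Objective decrease = 0.5 * g^T H^(-1) g = 7.992


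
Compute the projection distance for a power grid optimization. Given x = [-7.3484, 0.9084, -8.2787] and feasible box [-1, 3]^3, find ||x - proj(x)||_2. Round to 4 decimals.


Project each component onto [-1, 3].
clip(-7.3484) = -1.0, clip(0.9084) = 0.9084, clip(-8.2787) = -1.0
Projection = [-1.0, 0.9084, -1.0]
Squared diffs: [40.3022, 0.0, 52.9795]
Distance = sqrt(93.2817) = 9.6582


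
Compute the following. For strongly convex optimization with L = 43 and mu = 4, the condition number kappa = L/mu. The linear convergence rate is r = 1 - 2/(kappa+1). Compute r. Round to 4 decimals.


Step 1: Compute the condition number.
kappa = L/mu = 43/4 = 10.75
Step 2: Compute the convergence rate.
r = 1 - 2/(kappa + 1) = 1 - 2*mu/(L + mu) = (L - mu)/(L + mu) = 39/47 = 0.8298


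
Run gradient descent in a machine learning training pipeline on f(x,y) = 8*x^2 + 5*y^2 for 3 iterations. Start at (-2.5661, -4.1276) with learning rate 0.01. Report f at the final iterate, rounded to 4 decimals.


Gradient descent on f(x,y) = 8*x^2 + 5*y^2.
Starting point: (-2.5661, -4.1276), alpha = 0.01
Step 1: grad_x = 2*8*-2.5661 = -41.0576, grad_y = 2*5*-4.1276 = -41.276
  x_1 = -2.5661 - 0.01*-41.0576 = -2.1555
  y_1 = -4.1276 - 0.01*-41.276 = -3.7148
Step 2: grad_x = 2*8*-2.1555 = -34.4884, grad_y = 2*5*-3.7148 = -37.1484
  x_2 = -2.1555 - 0.01*-34.4884 = -1.8106
  y_2 = -3.7148 - 0.01*-37.1484 = -3.3434
Step 3: grad_x = 2*8*-1.8106 = -28.9702, grad_y = 2*5*-3.3434 = -33.4336
  x_3 = -1.8106 - 0.01*-28.9702 = -1.5209
  y_3 = -3.3434 - 0.01*-33.4336 = -3.009
f(-1.5209, -3.009) = 8*(-1.5209)^2 + 5*(-3.009)^2 = 63.777


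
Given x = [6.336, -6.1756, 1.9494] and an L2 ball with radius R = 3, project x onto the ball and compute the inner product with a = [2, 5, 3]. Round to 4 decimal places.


Step 1: Compute ||x|| (intermediates to 6 decimals).
||x|| = sqrt(6.336^2 + (-6.1756)^2 + 1.9494^2) = 9.059972
Step 2: Project.
Since ||x|| > R, scale = R/||x|| = 3/9.059972 = 0.331127, proj(x) = scale * x
proj(x) = [2.098021, -2.044908, 0.645499]
Step 3: Dot product.
a^T * proj(x) = 2*2.098021 + 5*(-2.044908) + 3*0.645499 = -4.092


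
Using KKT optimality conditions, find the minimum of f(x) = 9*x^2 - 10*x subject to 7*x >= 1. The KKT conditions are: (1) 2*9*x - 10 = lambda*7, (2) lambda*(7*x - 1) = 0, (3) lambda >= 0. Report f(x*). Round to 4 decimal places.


Step 1: Try lambda = 0 (constraint inactive).
Stationarity: 2*9*x - 10 = 0
x* = 10/(2*9) = 5/9 = 0.5556 (rounded; the exact value 5/9 is used below)
Check constraint: 7*0.5556 = 3.8892 >= 1 -- satisfied.
Step 2: Compute optimal value.
f(x*) = 9*(5/9)^2 - 10*(5/9) = -2.7778


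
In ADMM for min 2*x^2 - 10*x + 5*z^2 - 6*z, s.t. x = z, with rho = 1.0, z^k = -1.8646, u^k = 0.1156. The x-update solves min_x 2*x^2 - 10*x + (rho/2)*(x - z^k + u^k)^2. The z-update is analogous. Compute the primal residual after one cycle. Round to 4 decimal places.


ADMM iteration with rho = 1.0, z^k = -1.8646, u^k = 0.1156
Step 1: x-update.
Minimize 2*x^2 - 10*x + (1.0/2)*(x + 1.8646 + 0.1156)^2
FOC: (2*2 + 1.0)*x = 10 + 1.0*(-1.8646 - 0.1156)
x^{k+1} = 1.604
Step 2: z-update.
Minimize 5*z^2 - 6*z + (1.0/2)*(1.604 - z + 0.1156)^2
FOC: (2*5 + 1.0)*z = 6 + 1.0*(1.604 + 0.1156)
z^{k+1} = 0.7018
Step 3: u-update.
u^{k+1} = 0.1156 + 1.604 - 0.7018 = 1.0178
Step 4: Primal residual = |1.604 - 0.7018| = 0.9022


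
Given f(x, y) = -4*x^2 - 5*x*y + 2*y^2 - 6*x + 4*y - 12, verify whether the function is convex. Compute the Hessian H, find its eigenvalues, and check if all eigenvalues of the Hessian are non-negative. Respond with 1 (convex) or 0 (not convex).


The Hessian of f(x,y) = -4*x^2 - 5*x*y + 2*y^2 - 6*x + 4*y - 12 is:
H = [[-8, -5], [-5, 4]]
Trace = -8 + 4 = -4
Determinant = -8*4 - (-5)^2 = -57
Discriminant = (-4)^2 - 4*-57 = 244.0
Eigenvalues: lambda_1 = -9.8102, lambda_2 = 5.8102
The function is not convex.

0


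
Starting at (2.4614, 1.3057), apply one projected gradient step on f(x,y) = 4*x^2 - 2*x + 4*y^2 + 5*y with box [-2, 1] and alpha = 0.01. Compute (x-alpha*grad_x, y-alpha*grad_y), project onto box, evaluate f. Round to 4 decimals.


Step 1: Compute gradient at (2.4614, 1.3057).
grad_x = 2*4*2.4614 - 2 = 17.6912
grad_y = 2*4*1.3057 + 5 = 15.4456
Step 2: Gradient step.
x_raw = 2.4614 - 0.01*17.6912 = 2.2845
y_raw = 1.3057 - 0.01*15.4456 = 1.1512
Step 3: Project onto [-2, 1].
x_proj = clip(2.2845) = 1.0
y_proj = clip(1.1512) = 1.0
Step 4: Evaluate f.
f(1.0, 1.0) = 11.0


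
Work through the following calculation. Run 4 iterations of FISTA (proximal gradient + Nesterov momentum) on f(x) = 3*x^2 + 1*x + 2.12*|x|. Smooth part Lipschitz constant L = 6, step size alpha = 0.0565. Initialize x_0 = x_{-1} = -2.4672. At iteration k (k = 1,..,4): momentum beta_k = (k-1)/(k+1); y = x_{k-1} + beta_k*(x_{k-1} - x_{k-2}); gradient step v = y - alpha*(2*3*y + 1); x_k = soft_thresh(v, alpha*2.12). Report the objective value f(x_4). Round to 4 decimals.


FISTA on f(x) = 3*x^2 + 1*x + 2.12*|x|
L = 6, alpha = 0.0565
Iteration 1: beta = 0.0, y = -2.4672 + 0.0*(-2.4672 + 2.4672) = -2.4672
  grad(y) = -13.8032, v = y - alpha*grad = -1.6873
  prox(v) = soft_thresh(-1.6873, 0.1198) = -1.5675
Iteration 2: beta = 0.3333, y = -1.5675 + 0.3333*(-1.5675 + 2.4672) = -1.2677
  grad(y) = -6.6059, v = y - alpha*grad = -0.8944
  prox(v) = soft_thresh(-0.8944, 0.1198) = -0.7746
Iteration 3: beta = 0.5, y = -0.7746 + 0.5*(-0.7746 + 1.5675) = -0.3782
  grad(y) = -1.2691, v = y - alpha*grad = -0.3065
  prox(v) = soft_thresh(-0.3065, 0.1198) = -0.1867
Iteration 4: beta = 0.6, y = -0.1867 + 0.6*(-0.1867 + 0.7746) = 0.1661
  grad(y) = 1.9964, v = y - alpha*grad = 0.0533
  prox(v) = soft_thresh(0.0533, 0.1198) = 0.0
f(x_4) = 3*0.0^2 + 1*0.0 + 2.12*|0.0| = 0.0


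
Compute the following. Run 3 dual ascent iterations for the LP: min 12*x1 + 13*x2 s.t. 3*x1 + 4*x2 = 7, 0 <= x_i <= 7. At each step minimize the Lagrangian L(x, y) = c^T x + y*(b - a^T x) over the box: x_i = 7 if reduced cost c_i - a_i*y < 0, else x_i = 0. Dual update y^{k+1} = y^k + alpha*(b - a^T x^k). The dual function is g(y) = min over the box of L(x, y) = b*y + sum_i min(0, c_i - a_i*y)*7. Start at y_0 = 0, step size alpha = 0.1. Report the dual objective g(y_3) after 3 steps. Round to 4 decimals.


Dual ascent for LP: min 12*x1 + 13*x2, 3*x1 + 4*x2 = 7, 0 <= x_i <= 7
Step 1: y^k = 0.0, reduced costs: (12.0, 13.0)
  x^k = (0.0, 0.0), subgradient = b - a^T x = 7.0
  y^{k+1} = 0.0 + 0.1*7.0 = 0.7
Step 2: y^k = 0.7, reduced costs: (9.9, 10.2)
  x^k = (0.0, 0.0), subgradient = b - a^T x = 7.0
  y^{k+1} = 0.7 + 0.1*7.0 = 1.4
Step 3: y^k = 1.4, reduced costs: (7.8, 7.4)
  x^k = (0.0, 0.0), subgradient = b - a^T x = 7.0
  y^{k+1} = 1.4 + 0.1*7.0 = 2.1
Dual objective at y_3 = 2.1: reduced costs (5.7, 4.6), box minimizer x = (0.0, 0.0)
g(y_3) = b*y + (c1 - a1*y)*x1 + (c2 - a2*y)*x2 = 7*2.1 + 5.7*0.0 + 4.6*0.0 = 14.7 + 0.0 + 0.0 = 14.7


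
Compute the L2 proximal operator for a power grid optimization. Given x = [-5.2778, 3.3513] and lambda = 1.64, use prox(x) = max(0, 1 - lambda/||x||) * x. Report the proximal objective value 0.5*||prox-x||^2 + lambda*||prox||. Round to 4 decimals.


Step 1: Compute ||x||.
||x|| = 6.2519
Step 2: Compute scaling factor.
scale = max(0, 1 - 1.64/6.2519) = 0.7377
Step 3: prox(x) = [-3.8933, 2.4722]
||prox(x)|| = 4.6119
Step 4: Proximal objective.
0.5*||prox-x||^2 = 1.3448
lambda*||prox|| = 7.5635
Total = 8.9083


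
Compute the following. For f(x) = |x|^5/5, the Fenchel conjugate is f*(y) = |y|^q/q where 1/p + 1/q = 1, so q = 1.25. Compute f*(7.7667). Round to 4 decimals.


The conjugate exponent q satisfies 1/p + 1/q = 1.
p = 5, so q = 5/(5 - 1) = 1.25
|y|^q = 7.7667^1.25 = 12.9657
f*(7.7667) = 12.9657 / 1.25 = 10.3726


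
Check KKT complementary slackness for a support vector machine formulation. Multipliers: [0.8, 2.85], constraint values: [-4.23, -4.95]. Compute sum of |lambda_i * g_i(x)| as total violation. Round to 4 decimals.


KKT complementary slackness check:
lambda_1 * g_1 = 0.8 * -4.23 = -3.384
lambda_2 * g_2 = 2.85 * -4.95 = -14.1075
Total violation = 3.384 + 14.1075 = 17.4915


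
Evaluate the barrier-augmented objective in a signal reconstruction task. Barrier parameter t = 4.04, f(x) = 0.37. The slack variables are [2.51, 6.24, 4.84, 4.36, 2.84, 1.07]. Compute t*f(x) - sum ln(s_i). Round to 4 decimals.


Step 1: Compute log-barrier.
ln values: [0.9203, 1.831, 1.5769, 1.4725, 1.0438, 0.0677]
phi = -(0.9203 + 1.831 + 1.5769 + 1.4725 + 1.0438 + 0.0677) = -6.9121
Step 2: Compute augmented objective.
t*f(x) = 4.04*0.37 = 1.4948
Total = 1.4948 - 6.9121 = -5.4173


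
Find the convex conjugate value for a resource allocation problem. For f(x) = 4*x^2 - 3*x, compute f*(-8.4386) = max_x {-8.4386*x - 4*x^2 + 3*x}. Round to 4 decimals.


f*(y) = sup_x {y*x - a*x^2 - b*x} = sup_x {(y-b)*x - a*x^2}
FOC: (y - b) - 2a*x = 0 => x* = (y - b)/(2a)
x* = (-8.4386 + 3)/(2*4) = -0.6798
f*(-8.4386) = (y-b)^2/(4a) = (-8.4386 + 3)^2/(4*4)
= 29.5784/16 = 1.8486


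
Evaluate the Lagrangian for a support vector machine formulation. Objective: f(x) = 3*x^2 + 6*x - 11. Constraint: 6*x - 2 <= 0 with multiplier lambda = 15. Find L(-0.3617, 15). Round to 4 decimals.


Step 1: Evaluate f(x).
f(-0.3617) = 3*(-0.3617)^2 + 6*(-0.3617) - 11 = -12.7777
Step 2: Evaluate g(x).
g(-0.3617) = 6*-0.3617 - 2 = -4.1702
Step 3: Compute Lagrangian.
L = -12.7777 + 15*-4.1702 = -75.3307


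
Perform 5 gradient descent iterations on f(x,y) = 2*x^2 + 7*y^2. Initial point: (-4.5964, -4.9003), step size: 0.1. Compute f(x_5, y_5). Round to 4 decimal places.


Gradient descent on f(x,y) = 2*x^2 + 7*y^2.
Starting point: (-4.5964, -4.9003), alpha = 0.1
Step 1: grad_x = 2*2*-4.5964 = -18.3856, grad_y = 2*7*-4.9003 = -68.6042
  x_1 = -4.5964 - 0.1*-18.3856 = -2.7578
  y_1 = -4.9003 - 0.1*-68.6042 = 1.9601
Step 2: grad_x = 2*2*-2.7578 = -11.0314, grad_y = 2*7*1.9601 = 27.4417
  x_2 = -2.7578 - 0.1*-11.0314 = -1.6547
  y_2 = 1.9601 - 0.1*27.4417 = -0.784
Step 3: grad_x = 2*2*-1.6547 = -6.6188, grad_y = 2*7*-0.784 = -10.9767
  x_3 = -1.6547 - 0.1*-6.6188 = -0.9928
  y_3 = -0.784 - 0.1*-10.9767 = 0.3136
Step 4: grad_x = 2*2*-0.9928 = -3.9713, grad_y = 2*7*0.3136 = 4.3907
  x_4 = -0.9928 - 0.1*-3.9713 = -0.5957
  y_4 = 0.3136 - 0.1*4.3907 = -0.1254
Step 5: grad_x = 2*2*-0.5957 = -2.3828, grad_y = 2*7*-0.1254 = -1.7563
  x_5 = -0.5957 - 0.1*-2.3828 = -0.3574
  y_5 = -0.1254 - 0.1*-1.7563 = 0.0502
f(-0.3574, 0.0502) = 2*(-0.3574)^2 + 7*0.0502^2 = 0.2731


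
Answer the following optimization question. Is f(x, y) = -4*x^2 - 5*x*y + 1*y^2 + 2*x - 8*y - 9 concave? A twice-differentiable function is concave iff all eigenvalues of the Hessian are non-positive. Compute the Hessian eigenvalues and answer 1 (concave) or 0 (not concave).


The Hessian of f(x,y) = -4*x^2 - 5*x*y + 1*y^2 + 2*x - 8*y - 9 is:
H = [[-8, -5], [-5, 2]]
Trace = -8 + 2 = -6
Determinant = -8*2 - (-5)^2 = -41
Discriminant = (-6)^2 - 4*-41 = 200.0
Eigenvalues: lambda_1 = -10.0711, lambda_2 = 4.0711
The function is not concave.

0


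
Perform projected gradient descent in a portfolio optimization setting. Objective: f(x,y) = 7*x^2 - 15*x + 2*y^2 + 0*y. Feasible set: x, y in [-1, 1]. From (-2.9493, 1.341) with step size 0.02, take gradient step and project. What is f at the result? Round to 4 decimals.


Step 1: Compute gradient at (-2.9493, 1.341).
grad_x = 2*7*-2.9493 - 15 = -56.2902
grad_y = 2*2*1.341 + 0 = 5.364
Step 2: Gradient step.
x_raw = -2.9493 - 0.02*-56.2902 = -1.8235
y_raw = 1.341 - 0.02*5.364 = 1.2337
Step 3: Project onto [-1, 1].
x_proj = clip(-1.8235) = -1.0
y_proj = clip(1.2337) = 1.0
Step 4: Evaluate f.
f(-1.0, 1.0) = 24.0
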